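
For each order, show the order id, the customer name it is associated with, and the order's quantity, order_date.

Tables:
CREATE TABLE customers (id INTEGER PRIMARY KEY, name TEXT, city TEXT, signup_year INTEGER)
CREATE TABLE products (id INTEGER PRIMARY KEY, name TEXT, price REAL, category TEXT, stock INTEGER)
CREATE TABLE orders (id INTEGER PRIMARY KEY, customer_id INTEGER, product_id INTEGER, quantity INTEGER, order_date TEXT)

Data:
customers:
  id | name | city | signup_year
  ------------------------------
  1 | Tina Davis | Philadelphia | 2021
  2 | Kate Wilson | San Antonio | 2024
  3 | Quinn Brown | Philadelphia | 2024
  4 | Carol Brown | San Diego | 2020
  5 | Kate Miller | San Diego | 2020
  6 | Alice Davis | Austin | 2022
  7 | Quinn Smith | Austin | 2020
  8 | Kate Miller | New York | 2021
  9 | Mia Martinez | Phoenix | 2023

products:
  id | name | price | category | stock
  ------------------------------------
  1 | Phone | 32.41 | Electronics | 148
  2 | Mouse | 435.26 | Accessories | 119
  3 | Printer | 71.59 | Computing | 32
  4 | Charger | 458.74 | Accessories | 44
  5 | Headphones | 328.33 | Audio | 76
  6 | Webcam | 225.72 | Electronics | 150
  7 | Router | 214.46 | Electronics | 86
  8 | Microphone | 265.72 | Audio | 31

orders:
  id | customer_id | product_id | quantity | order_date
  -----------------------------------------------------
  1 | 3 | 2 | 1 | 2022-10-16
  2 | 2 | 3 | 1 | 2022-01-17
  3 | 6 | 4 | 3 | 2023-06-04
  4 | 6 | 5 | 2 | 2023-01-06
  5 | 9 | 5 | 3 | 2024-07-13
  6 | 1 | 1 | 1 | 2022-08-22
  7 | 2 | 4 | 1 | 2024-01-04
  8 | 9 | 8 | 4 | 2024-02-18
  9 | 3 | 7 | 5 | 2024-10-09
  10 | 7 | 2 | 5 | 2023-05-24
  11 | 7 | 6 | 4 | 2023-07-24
SELECT c.id, p.name AS customer, c.quantity, c.order_date FROM orders c JOIN customers p ON c.customer_id = p.id

Execution result:
id | customer | quantity | order_date
1 | Quinn Brown | 1 | 2022-10-16
2 | Kate Wilson | 1 | 2022-01-17
3 | Alice Davis | 3 | 2023-06-04
4 | Alice Davis | 2 | 2023-01-06
5 | Mia Martinez | 3 | 2024-07-13
6 | Tina Davis | 1 | 2022-08-22
7 | Kate Wilson | 1 | 2024-01-04
8 | Mia Martinez | 4 | 2024-02-18
9 | Quinn Brown | 5 | 2024-10-09
10 | Quinn Smith | 5 | 2023-05-24
11 | Quinn Smith | 4 | 2023-07-24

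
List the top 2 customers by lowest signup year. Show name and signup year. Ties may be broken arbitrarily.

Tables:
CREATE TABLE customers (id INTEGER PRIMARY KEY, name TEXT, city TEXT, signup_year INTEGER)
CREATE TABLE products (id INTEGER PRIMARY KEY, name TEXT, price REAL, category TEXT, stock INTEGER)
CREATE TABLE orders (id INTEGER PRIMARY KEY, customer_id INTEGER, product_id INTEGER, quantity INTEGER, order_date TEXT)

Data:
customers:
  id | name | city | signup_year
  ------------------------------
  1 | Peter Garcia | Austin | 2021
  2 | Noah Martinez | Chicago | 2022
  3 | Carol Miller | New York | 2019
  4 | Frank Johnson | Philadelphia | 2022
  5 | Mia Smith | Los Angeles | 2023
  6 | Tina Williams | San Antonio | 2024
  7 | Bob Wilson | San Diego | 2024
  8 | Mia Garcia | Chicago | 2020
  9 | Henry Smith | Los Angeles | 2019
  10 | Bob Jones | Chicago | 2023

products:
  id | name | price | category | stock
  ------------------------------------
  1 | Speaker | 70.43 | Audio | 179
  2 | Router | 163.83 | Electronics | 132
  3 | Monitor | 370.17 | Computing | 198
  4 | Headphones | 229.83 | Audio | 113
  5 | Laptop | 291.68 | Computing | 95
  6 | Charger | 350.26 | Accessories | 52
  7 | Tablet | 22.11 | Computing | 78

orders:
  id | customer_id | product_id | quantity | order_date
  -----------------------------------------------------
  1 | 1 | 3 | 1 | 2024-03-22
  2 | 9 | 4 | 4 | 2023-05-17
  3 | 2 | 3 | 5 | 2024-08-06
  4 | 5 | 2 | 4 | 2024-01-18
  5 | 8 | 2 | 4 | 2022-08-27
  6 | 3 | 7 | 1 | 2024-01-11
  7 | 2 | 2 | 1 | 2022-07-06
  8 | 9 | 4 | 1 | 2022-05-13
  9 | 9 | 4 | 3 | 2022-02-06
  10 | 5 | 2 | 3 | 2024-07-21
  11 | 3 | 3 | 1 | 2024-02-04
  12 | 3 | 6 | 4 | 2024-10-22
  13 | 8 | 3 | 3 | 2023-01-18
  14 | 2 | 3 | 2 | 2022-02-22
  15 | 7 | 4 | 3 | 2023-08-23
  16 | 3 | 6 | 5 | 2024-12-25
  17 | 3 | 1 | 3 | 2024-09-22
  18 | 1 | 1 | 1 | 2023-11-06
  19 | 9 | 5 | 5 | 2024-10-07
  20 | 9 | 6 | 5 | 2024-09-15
SELECT name, signup_year FROM customers ORDER BY signup_year ASC LIMIT 2

Execution result:
name | signup_year
Carol Miller | 2019
Henry Smith | 2019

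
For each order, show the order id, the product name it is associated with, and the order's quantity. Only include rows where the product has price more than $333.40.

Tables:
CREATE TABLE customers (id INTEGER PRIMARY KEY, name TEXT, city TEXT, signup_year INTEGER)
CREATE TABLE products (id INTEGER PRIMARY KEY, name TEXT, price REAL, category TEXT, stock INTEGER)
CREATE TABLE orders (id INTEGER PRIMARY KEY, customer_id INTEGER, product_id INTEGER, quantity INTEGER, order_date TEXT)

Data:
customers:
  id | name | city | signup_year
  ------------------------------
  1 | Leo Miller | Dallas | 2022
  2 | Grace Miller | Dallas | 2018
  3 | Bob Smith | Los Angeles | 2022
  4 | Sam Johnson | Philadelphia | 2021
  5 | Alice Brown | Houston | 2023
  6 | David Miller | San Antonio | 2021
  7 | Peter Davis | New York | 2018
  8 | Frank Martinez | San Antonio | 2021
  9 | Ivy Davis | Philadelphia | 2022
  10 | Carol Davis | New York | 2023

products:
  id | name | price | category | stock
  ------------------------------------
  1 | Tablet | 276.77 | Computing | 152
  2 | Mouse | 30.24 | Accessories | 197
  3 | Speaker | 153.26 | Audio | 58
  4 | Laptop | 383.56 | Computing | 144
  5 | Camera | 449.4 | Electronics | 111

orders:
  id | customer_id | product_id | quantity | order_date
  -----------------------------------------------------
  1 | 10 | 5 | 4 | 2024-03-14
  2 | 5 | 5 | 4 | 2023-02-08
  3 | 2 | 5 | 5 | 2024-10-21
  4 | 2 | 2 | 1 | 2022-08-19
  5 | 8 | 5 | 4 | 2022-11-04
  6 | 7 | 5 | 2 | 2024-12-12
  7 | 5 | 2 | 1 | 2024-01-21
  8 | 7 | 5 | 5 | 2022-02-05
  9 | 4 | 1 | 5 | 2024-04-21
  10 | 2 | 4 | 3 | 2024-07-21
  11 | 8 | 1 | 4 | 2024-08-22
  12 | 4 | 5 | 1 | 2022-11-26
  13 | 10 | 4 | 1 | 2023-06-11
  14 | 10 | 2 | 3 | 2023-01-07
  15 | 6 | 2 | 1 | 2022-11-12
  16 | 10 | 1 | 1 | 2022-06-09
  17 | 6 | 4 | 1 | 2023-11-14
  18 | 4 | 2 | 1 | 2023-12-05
SELECT c.id, p.name AS product, c.quantity FROM orders c JOIN products p ON c.product_id = p.id WHERE p.price > 333.4

Execution result:
id | product | quantity
1 | Camera | 4
2 | Camera | 4
3 | Camera | 5
5 | Camera | 4
6 | Camera | 2
8 | Camera | 5
10 | Laptop | 3
12 | Camera | 1
13 | Laptop | 1
17 | Laptop | 1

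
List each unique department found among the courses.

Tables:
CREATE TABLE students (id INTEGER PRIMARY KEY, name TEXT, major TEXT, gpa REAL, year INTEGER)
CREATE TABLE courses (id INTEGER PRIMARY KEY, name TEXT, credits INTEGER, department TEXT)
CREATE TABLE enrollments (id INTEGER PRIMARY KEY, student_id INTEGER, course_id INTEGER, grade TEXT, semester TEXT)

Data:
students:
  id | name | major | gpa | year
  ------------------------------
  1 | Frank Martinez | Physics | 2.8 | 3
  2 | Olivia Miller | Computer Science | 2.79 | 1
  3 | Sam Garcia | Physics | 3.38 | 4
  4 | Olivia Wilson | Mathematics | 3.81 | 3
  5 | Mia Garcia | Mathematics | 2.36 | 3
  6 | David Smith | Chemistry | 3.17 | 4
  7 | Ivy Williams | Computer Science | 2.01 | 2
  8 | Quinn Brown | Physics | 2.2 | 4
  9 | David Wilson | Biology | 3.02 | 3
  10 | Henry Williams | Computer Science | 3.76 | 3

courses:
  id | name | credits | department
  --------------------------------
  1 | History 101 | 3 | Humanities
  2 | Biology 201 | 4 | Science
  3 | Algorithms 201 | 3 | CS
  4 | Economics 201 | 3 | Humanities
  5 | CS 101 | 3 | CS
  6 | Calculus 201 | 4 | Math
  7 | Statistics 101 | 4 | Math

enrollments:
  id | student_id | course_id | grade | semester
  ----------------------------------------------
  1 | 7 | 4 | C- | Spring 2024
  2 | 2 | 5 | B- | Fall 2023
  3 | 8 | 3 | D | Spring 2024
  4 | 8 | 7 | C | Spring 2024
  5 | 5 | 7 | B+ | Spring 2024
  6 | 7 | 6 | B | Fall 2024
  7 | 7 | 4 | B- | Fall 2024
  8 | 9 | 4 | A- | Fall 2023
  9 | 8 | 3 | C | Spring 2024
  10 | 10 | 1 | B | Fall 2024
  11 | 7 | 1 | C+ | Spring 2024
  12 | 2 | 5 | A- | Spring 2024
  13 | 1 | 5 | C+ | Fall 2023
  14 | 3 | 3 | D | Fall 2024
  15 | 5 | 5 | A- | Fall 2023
SELECT DISTINCT department FROM courses

Execution result:
department
Humanities
Science
CS
Math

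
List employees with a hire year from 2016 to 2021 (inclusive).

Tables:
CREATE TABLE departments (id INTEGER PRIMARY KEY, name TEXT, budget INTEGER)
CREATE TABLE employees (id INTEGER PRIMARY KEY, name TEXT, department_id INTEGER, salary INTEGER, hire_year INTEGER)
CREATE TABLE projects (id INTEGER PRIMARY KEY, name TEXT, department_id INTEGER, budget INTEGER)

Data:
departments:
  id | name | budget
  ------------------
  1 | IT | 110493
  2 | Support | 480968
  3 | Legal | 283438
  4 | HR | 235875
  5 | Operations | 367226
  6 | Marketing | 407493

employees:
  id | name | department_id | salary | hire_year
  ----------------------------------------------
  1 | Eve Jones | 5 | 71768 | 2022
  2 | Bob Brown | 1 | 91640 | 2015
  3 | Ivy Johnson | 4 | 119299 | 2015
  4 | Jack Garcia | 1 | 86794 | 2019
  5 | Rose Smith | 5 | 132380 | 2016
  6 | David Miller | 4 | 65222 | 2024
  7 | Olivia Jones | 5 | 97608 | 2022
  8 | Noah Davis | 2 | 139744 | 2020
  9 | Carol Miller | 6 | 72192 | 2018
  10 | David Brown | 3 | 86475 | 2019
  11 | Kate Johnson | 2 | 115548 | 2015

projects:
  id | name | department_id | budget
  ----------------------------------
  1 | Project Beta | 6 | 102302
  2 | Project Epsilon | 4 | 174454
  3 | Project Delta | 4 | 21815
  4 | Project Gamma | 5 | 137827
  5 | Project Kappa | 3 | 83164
SELECT name, hire_year FROM employees WHERE hire_year BETWEEN 2016 AND 2021

Execution result:
name | hire_year
Jack Garcia | 2019
Rose Smith | 2016
Noah Davis | 2020
Carol Miller | 2018
David Brown | 2019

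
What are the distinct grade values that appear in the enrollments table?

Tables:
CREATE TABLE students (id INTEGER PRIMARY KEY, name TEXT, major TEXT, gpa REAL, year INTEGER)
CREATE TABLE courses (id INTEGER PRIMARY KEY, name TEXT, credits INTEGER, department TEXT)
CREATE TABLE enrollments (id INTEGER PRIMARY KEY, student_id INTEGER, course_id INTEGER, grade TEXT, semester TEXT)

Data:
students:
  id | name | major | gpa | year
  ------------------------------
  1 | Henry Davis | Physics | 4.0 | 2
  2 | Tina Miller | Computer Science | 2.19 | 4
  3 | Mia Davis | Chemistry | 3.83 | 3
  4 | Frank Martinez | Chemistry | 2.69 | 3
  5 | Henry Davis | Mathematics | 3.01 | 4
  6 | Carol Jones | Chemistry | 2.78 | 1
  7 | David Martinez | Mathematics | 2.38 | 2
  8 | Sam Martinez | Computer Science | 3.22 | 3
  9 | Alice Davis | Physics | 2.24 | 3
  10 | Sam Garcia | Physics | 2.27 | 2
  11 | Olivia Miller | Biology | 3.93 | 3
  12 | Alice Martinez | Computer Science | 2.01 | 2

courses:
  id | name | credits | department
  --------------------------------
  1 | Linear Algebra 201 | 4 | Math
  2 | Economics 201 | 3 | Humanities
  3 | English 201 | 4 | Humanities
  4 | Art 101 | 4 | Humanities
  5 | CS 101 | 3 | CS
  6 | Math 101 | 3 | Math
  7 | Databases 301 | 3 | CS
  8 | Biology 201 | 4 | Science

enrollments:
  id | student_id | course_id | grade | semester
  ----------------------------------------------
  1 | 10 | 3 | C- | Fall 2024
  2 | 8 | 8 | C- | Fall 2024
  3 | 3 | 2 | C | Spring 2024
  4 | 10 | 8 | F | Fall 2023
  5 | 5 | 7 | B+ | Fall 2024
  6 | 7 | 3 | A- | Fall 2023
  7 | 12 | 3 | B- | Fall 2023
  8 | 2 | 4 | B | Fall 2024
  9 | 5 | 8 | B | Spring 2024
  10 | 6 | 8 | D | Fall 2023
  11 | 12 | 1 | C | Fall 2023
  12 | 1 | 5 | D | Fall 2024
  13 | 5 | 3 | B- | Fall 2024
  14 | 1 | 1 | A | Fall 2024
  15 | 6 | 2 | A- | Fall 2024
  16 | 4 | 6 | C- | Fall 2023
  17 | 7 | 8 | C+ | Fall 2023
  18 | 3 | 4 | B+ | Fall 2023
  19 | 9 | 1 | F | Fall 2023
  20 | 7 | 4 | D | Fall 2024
SELECT DISTINCT grade FROM enrollments

Execution result:
grade
C-
C
F
B+
A-
B-
B
D
A
C+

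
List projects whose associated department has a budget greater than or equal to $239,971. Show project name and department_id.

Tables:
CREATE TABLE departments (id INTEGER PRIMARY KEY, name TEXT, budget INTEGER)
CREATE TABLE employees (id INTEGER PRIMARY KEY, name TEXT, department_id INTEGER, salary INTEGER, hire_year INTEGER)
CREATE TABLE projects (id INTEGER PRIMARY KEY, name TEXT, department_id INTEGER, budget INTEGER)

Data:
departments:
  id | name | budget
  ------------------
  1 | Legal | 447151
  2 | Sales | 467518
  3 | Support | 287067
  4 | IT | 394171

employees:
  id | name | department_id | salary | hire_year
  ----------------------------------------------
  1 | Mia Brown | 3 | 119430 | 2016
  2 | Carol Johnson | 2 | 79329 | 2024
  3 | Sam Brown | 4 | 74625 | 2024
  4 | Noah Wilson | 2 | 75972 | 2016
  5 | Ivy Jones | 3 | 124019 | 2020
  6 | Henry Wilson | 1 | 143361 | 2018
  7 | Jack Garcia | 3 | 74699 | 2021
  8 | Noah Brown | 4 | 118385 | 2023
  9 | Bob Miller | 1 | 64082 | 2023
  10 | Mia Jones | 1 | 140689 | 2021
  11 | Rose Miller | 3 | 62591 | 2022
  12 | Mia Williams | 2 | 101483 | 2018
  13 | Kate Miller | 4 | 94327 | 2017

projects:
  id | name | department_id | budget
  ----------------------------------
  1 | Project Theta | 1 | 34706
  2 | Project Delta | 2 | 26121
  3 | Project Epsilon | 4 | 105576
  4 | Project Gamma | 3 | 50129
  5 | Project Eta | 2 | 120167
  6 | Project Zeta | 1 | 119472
SELECT name, department_id FROM projects WHERE department_id IN (SELECT id FROM departments WHERE budget >= 239971)

Execution result:
name | department_id
Project Theta | 1
Project Delta | 2
Project Epsilon | 4
Project Gamma | 3
Project Eta | 2
Project Zeta | 1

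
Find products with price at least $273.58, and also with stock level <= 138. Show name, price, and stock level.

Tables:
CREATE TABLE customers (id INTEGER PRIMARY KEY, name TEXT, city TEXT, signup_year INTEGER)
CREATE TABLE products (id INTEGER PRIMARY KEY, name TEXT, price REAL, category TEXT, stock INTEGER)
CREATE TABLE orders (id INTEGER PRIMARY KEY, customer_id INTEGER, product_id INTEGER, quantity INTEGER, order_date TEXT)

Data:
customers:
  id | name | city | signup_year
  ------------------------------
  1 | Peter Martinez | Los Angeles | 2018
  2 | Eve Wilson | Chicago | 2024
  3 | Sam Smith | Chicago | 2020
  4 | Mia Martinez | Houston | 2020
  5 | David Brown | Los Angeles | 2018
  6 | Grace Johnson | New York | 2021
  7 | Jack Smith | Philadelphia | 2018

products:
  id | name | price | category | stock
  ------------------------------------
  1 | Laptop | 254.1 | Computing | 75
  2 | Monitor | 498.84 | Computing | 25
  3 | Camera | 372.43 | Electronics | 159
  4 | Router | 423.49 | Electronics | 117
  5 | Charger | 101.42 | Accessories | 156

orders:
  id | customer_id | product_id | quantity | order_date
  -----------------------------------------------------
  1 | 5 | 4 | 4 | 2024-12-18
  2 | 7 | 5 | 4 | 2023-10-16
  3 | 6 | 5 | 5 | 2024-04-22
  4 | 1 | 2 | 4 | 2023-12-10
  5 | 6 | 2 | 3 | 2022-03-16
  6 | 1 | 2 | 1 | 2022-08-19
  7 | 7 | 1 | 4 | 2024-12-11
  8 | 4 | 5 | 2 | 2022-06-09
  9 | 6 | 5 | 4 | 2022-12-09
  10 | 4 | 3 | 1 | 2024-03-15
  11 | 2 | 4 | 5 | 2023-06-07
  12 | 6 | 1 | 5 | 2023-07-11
SELECT name, price, stock FROM products WHERE price >= 273.58 AND stock <= 138

Execution result:
name | price | stock
Monitor | 498.84 | 25
Router | 423.49 | 117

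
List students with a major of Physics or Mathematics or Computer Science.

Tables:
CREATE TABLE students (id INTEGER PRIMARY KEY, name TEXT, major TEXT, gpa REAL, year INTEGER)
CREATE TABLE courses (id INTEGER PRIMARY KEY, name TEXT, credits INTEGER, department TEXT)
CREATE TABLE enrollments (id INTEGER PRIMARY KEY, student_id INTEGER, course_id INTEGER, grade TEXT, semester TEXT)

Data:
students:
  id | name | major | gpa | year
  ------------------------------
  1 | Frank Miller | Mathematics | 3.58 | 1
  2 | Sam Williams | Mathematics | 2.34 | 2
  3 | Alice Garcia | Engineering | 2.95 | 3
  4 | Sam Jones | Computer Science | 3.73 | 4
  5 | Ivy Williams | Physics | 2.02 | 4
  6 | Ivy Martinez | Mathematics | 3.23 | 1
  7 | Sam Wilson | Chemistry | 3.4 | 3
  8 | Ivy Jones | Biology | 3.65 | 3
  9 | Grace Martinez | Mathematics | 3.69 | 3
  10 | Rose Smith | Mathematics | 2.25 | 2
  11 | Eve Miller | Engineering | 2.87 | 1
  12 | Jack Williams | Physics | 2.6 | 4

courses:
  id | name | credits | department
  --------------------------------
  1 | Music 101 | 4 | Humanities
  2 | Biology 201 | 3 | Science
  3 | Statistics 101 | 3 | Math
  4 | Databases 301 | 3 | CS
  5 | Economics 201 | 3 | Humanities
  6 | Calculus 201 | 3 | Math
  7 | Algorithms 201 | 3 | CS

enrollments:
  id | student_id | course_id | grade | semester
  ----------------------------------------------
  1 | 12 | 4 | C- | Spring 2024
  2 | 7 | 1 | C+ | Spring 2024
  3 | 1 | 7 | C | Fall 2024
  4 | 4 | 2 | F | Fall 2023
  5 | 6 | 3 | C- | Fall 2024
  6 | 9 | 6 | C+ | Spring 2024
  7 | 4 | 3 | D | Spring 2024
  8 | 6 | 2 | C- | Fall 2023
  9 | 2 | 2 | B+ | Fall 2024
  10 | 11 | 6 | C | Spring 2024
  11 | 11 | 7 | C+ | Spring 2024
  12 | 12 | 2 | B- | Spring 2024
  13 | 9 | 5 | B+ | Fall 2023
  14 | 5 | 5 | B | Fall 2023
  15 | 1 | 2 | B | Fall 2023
SELECT name, major FROM students WHERE major IN ('Physics', 'Mathematics', 'Computer Science')

Execution result:
name | major
Frank Miller | Mathematics
Sam Williams | Mathematics
Sam Jones | Computer Science
Ivy Williams | Physics
Ivy Martinez | Mathematics
Grace Martinez | Mathematics
Rose Smith | Mathematics
Jack Williams | Physics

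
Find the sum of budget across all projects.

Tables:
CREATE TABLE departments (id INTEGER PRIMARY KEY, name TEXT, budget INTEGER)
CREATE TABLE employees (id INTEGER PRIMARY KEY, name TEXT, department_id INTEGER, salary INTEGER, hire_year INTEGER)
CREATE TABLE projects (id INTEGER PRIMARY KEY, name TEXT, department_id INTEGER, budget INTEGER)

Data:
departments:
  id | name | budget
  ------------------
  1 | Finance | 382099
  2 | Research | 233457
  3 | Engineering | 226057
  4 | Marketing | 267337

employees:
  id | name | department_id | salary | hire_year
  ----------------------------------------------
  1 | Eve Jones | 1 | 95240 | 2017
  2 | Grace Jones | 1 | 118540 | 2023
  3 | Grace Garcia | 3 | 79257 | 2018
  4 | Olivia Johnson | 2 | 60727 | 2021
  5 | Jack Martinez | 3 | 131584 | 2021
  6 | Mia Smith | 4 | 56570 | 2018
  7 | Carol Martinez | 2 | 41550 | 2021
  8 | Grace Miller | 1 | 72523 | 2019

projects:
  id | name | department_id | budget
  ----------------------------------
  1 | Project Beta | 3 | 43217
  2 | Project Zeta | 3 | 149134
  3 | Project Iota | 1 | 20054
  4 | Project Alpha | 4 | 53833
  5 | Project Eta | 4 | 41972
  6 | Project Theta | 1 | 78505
SELECT SUM(budget) FROM projects

Execution result:
386715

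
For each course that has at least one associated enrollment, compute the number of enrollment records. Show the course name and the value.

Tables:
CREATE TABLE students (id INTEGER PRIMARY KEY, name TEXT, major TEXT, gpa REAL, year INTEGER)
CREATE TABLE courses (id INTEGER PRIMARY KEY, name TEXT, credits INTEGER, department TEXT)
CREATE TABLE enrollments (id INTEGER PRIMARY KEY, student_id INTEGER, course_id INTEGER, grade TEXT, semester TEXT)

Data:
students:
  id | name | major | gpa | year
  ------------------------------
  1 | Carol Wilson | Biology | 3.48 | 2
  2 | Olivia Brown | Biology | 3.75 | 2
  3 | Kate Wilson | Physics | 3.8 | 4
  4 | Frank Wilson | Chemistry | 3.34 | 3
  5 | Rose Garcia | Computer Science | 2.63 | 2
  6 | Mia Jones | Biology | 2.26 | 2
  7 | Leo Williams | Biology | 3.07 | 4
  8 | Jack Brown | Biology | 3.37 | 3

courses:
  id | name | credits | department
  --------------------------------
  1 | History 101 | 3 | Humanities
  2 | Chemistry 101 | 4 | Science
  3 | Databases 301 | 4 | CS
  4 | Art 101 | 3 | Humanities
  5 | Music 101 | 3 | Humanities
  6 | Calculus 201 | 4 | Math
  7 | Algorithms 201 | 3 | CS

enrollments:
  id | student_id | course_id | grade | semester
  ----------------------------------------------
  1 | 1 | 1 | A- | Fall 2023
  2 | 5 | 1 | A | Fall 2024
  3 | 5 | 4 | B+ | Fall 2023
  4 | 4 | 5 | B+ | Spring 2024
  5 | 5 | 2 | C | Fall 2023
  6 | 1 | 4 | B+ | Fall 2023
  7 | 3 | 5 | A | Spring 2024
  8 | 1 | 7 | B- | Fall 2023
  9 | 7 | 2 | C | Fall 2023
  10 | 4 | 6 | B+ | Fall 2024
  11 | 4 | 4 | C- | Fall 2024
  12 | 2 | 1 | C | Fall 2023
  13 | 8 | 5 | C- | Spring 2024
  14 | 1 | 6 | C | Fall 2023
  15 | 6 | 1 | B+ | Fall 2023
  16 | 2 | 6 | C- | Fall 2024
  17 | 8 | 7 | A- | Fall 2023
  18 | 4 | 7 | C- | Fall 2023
SELECT p.name, COUNT(*) AS n FROM enrollments c JOIN courses p ON c.course_id = p.id GROUP BY p.id, p.name

Execution result:
name | n
History 101 | 4
Chemistry 101 | 2
Art 101 | 3
Music 101 | 3
Calculus 201 | 3
Algorithms 201 | 3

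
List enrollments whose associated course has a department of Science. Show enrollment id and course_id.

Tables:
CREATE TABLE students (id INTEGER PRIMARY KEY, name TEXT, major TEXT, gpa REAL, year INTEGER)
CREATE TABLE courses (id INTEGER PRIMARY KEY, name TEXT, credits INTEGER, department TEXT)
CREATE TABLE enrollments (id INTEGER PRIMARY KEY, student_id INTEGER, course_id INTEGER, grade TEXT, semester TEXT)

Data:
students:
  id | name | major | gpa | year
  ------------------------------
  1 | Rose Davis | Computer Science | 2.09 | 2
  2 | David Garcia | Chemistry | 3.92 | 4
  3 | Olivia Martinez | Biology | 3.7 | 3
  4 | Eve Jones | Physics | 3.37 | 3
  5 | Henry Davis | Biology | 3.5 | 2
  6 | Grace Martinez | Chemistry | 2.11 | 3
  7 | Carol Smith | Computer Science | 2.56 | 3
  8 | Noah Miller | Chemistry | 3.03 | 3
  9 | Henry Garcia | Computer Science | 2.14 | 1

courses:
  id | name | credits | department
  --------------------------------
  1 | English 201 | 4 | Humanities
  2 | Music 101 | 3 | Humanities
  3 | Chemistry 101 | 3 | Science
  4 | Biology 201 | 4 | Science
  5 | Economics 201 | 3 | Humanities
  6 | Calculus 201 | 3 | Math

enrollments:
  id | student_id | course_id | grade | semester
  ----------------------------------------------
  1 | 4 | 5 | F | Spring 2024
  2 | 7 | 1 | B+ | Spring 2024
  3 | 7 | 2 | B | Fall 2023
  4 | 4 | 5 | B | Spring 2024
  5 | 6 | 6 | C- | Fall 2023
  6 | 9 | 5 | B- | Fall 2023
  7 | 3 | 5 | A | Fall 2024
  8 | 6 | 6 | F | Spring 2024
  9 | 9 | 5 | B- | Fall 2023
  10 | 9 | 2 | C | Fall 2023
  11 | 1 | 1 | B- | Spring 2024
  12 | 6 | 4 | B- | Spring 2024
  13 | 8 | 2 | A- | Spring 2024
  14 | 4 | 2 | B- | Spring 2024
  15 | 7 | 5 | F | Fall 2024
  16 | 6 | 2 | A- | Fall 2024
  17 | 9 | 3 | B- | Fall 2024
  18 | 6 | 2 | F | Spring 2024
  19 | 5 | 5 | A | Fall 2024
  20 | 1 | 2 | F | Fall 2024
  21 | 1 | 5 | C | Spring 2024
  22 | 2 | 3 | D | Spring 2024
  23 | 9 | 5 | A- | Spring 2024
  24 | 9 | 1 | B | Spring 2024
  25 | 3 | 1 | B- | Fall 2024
SELECT id, course_id FROM enrollments WHERE course_id IN (SELECT id FROM courses WHERE department = 'Science')

Execution result:
id | course_id
12 | 4
17 | 3
22 | 3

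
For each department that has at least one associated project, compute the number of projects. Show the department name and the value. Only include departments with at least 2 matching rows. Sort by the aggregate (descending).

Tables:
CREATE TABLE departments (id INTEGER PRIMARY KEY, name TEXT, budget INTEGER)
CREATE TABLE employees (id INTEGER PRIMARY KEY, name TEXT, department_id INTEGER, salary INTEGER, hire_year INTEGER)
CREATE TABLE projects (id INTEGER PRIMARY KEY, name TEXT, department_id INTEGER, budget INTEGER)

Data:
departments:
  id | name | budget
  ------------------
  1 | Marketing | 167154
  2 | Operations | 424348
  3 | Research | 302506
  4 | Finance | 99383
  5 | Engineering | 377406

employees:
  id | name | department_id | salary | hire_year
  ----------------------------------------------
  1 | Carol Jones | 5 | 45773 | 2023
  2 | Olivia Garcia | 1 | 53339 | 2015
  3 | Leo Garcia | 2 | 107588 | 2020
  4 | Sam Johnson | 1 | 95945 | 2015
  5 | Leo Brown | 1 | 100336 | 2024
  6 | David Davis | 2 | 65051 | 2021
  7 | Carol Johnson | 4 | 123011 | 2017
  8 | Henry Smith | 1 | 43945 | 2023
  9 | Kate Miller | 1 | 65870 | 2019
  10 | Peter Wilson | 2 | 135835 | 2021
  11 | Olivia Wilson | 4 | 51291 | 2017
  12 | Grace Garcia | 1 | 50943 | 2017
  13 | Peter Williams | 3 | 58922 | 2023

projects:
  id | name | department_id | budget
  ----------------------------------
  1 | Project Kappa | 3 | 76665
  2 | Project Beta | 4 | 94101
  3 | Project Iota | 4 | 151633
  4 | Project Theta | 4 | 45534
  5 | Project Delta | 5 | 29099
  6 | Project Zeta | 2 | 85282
SELECT p.name, COUNT(*) AS n FROM projects c JOIN departments p ON c.department_id = p.id GROUP BY p.id, p.name HAVING COUNT(*) >= 2 ORDER BY n DESC

Execution result:
name | n
Finance | 3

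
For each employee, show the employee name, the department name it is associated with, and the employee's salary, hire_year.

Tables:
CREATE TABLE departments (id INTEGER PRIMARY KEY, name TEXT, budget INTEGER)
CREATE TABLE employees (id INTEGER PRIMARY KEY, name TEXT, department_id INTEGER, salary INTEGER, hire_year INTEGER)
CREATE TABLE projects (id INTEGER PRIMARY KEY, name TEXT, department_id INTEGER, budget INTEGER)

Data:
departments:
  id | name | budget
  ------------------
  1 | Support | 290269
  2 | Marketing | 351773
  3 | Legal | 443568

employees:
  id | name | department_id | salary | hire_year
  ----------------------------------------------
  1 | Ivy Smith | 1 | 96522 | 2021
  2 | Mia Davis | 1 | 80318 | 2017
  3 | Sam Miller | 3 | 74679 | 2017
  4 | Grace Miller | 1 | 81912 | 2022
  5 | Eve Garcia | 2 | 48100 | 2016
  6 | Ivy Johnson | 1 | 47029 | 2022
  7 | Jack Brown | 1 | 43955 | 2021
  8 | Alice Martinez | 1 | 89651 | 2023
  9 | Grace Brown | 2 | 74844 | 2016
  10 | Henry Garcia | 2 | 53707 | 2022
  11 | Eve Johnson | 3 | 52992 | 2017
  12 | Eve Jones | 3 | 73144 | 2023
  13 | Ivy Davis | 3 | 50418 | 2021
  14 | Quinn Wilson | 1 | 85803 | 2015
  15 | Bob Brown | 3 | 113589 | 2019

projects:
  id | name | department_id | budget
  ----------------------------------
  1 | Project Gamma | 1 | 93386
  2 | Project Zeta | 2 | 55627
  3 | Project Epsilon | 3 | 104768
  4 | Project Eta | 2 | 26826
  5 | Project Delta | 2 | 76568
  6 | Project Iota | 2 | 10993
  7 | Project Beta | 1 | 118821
SELECT c.name, p.name AS department, c.salary, c.hire_year FROM employees c JOIN departments p ON c.department_id = p.id

Execution result:
name | department | salary | hire_year
Ivy Smith | Support | 96522 | 2021
Mia Davis | Support | 80318 | 2017
Sam Miller | Legal | 74679 | 2017
Grace Miller | Support | 81912 | 2022
Eve Garcia | Marketing | 48100 | 2016
Ivy Johnson | Support | 47029 | 2022
Jack Brown | Support | 43955 | 2021
Alice Martinez | Support | 89651 | 2023
Grace Brown | Marketing | 74844 | 2016
Henry Garcia | Marketing | 53707 | 2022
Eve Johnson | Legal | 52992 | 2017
Eve Jones | Legal | 73144 | 2023
Ivy Davis | Legal | 50418 | 2021
Quinn Wilson | Support | 85803 | 2015
Bob Brown | Legal | 113589 | 2019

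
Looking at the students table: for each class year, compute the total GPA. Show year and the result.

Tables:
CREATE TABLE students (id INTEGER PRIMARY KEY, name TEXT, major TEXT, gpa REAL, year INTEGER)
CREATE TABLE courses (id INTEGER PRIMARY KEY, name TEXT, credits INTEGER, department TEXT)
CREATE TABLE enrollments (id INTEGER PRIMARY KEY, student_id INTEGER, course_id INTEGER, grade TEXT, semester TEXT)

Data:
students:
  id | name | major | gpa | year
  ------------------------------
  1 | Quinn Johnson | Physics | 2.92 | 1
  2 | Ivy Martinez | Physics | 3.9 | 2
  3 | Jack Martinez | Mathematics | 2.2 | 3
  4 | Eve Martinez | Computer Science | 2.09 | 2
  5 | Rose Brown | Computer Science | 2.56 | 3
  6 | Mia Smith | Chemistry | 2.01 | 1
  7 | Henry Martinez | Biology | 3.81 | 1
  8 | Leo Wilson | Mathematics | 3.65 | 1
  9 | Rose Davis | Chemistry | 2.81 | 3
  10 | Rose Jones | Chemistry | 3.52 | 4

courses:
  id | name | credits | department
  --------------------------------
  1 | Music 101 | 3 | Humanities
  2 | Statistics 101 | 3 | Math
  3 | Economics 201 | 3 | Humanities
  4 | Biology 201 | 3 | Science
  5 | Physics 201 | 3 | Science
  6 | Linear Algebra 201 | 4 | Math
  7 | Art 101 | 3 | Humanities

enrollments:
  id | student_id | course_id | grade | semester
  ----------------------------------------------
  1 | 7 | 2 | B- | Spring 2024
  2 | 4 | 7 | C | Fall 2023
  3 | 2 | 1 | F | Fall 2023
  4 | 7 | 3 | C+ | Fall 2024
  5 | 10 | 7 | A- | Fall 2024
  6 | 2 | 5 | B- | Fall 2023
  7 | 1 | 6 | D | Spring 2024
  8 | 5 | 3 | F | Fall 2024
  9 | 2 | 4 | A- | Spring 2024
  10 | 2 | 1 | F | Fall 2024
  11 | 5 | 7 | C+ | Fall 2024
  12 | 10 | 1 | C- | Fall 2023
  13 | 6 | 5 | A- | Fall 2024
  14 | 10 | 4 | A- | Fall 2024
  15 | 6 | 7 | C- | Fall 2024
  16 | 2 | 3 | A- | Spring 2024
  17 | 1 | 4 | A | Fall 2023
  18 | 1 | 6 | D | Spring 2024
SELECT year, SUM(gpa) AS sum_gpa FROM students GROUP BY year

Execution result:
year | sum_gpa
1 | 12.39
2 | 5.99
3 | 7.57
4 | 3.52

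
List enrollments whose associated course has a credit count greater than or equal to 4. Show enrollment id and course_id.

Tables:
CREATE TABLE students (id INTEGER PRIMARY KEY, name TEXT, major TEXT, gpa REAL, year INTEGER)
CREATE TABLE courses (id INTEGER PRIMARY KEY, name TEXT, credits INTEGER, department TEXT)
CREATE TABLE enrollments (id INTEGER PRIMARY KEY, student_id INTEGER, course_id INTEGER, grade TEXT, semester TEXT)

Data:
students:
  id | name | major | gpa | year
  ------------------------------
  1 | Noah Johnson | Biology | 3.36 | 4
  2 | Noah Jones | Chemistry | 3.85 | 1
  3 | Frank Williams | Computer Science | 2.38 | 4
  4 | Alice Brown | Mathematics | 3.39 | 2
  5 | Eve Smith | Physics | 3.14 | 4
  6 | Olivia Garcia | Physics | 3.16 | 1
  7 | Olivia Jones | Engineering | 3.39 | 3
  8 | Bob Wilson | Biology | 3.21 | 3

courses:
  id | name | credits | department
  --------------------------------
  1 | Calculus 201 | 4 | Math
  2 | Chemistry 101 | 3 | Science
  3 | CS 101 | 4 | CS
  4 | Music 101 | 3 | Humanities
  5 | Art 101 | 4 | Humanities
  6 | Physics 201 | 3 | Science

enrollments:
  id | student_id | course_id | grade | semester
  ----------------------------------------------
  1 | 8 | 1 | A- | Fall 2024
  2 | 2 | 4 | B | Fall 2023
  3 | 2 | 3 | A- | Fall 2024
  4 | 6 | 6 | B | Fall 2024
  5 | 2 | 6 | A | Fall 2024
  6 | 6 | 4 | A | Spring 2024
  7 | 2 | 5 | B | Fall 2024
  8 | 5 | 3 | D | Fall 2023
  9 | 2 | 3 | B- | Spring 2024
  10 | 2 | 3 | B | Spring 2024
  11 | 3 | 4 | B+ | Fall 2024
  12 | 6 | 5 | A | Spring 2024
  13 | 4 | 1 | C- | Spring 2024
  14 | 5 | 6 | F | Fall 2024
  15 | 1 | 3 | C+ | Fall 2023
SELECT id, course_id FROM enrollments WHERE course_id IN (SELECT id FROM courses WHERE credits >= 4)

Execution result:
id | course_id
1 | 1
3 | 3
7 | 5
8 | 3
9 | 3
10 | 3
12 | 5
13 | 1
15 | 3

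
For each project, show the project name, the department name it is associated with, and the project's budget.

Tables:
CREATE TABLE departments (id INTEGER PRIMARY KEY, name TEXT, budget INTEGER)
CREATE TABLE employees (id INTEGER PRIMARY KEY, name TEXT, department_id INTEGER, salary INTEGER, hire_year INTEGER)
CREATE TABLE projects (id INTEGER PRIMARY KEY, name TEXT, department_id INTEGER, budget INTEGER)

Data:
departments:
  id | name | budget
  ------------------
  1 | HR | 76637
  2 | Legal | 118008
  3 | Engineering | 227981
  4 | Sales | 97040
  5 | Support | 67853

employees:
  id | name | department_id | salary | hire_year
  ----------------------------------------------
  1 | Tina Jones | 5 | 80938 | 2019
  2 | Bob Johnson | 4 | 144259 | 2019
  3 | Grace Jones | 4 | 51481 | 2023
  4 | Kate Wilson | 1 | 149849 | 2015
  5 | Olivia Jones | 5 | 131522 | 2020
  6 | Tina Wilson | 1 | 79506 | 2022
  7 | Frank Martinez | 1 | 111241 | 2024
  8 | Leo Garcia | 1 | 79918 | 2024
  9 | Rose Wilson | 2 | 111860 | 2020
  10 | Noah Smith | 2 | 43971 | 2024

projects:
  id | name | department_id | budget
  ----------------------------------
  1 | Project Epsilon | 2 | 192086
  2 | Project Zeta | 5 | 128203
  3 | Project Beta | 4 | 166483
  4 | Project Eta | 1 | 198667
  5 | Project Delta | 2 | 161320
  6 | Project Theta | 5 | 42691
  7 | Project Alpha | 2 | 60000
SELECT c.name, p.name AS department, c.budget FROM projects c JOIN departments p ON c.department_id = p.id

Execution result:
name | department | budget
Project Epsilon | Legal | 192086
Project Zeta | Support | 128203
Project Beta | Sales | 166483
Project Eta | HR | 198667
Project Delta | Legal | 161320
Project Theta | Support | 42691
Project Alpha | Legal | 60000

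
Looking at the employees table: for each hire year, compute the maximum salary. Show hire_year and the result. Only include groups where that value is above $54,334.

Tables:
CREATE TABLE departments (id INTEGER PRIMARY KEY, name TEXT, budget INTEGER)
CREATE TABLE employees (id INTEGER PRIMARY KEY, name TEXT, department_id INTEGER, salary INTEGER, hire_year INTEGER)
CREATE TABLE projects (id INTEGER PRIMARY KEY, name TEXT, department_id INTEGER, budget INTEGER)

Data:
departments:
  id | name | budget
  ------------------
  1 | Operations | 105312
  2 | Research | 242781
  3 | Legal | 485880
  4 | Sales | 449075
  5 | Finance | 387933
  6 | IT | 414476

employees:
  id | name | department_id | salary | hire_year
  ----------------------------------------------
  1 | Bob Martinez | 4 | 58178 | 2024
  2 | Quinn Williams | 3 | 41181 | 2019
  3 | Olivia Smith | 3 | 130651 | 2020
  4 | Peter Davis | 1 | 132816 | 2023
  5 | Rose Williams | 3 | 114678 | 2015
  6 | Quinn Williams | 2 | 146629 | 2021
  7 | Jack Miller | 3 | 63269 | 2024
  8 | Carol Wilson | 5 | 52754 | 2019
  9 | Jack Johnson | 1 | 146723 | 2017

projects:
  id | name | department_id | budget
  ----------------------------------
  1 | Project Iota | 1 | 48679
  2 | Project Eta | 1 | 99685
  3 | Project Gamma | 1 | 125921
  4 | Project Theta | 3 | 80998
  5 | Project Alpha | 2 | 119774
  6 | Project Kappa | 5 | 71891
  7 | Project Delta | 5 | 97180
SELECT hire_year, MAX(salary) AS max_salary FROM employees GROUP BY hire_year HAVING MAX(salary) > 54334

Execution result:
hire_year | max_salary
2015 | 114678
2017 | 146723
2020 | 130651
2021 | 146629
2023 | 132816
2024 | 63269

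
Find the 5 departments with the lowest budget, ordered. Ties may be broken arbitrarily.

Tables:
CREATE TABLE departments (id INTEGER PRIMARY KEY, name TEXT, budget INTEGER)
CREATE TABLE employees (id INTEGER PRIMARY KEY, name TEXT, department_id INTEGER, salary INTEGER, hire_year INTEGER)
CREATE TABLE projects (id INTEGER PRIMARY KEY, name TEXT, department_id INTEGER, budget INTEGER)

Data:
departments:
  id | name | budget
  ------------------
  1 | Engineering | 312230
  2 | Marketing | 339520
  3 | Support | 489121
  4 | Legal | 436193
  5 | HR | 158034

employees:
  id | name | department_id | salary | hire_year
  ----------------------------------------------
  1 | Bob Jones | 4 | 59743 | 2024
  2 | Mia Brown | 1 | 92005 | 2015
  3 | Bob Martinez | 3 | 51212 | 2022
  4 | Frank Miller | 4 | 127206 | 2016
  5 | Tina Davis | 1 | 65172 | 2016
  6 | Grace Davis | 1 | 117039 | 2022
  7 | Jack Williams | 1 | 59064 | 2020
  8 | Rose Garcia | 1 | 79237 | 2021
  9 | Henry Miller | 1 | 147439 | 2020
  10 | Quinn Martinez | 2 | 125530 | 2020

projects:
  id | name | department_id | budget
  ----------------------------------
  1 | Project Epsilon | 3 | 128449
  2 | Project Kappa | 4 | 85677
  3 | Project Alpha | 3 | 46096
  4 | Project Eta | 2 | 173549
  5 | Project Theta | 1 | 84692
SELECT name, budget FROM departments ORDER BY budget ASC LIMIT 5

Execution result:
name | budget
HR | 158034
Engineering | 312230
Marketing | 339520
Legal | 436193
Support | 489121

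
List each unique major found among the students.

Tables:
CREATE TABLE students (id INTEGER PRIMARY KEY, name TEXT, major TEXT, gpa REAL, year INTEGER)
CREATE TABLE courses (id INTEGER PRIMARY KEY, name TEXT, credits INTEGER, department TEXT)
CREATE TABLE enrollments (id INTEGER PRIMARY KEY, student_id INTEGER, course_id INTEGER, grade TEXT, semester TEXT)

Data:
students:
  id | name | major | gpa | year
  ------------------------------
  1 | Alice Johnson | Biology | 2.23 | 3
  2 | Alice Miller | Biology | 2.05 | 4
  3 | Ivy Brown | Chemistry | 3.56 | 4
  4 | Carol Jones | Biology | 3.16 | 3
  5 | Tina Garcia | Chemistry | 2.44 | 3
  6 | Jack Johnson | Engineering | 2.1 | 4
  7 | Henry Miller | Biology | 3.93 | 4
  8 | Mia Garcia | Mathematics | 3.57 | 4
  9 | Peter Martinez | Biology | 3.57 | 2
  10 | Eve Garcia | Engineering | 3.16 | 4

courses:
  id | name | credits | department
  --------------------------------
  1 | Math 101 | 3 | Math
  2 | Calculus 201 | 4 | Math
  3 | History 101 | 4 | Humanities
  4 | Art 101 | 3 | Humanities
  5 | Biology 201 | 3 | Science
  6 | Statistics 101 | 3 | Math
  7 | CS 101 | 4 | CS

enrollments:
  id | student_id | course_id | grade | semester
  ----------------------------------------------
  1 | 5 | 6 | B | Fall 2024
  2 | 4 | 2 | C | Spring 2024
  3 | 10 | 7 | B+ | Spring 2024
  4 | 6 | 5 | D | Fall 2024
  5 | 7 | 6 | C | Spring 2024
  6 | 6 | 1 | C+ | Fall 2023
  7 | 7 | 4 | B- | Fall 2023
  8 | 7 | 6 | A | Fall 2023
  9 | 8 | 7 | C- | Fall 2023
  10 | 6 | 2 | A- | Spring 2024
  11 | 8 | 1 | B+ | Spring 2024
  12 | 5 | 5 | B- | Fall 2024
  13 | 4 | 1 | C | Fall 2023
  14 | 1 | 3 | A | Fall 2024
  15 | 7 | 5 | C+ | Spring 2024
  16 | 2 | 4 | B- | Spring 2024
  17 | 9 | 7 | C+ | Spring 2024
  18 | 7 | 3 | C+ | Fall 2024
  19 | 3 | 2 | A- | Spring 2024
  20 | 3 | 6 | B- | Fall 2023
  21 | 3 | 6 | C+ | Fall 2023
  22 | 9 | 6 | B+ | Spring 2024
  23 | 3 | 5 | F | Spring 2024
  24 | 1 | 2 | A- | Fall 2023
SELECT DISTINCT major FROM students

Execution result:
major
Biology
Chemistry
Engineering
Mathematics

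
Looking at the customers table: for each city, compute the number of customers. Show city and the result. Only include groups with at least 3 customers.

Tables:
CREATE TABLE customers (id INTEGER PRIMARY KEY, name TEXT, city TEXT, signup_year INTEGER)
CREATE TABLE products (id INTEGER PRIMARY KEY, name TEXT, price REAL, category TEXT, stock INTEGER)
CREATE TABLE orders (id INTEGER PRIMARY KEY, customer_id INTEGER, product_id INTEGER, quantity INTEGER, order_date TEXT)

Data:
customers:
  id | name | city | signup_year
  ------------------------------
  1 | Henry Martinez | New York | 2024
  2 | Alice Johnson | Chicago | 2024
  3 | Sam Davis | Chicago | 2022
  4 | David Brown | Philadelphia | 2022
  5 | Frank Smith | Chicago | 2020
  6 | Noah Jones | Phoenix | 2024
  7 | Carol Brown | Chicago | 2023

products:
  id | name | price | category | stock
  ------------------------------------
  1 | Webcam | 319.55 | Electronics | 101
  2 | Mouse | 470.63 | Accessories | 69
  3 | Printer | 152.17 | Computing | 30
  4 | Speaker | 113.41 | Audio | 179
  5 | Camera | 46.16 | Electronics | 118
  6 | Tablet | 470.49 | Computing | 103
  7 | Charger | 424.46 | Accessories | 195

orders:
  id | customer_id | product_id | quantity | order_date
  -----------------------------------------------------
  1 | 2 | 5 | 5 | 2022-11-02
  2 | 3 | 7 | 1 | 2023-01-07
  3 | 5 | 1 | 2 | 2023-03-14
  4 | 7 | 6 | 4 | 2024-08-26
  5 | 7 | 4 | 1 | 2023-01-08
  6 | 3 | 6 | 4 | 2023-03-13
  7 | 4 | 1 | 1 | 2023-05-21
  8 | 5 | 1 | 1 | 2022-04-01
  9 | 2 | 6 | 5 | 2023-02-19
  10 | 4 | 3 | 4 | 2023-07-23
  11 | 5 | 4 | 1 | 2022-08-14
SELECT city, COUNT(*) AS n FROM customers GROUP BY city HAVING COUNT(*) >= 3

Execution result:
city | n
Chicago | 4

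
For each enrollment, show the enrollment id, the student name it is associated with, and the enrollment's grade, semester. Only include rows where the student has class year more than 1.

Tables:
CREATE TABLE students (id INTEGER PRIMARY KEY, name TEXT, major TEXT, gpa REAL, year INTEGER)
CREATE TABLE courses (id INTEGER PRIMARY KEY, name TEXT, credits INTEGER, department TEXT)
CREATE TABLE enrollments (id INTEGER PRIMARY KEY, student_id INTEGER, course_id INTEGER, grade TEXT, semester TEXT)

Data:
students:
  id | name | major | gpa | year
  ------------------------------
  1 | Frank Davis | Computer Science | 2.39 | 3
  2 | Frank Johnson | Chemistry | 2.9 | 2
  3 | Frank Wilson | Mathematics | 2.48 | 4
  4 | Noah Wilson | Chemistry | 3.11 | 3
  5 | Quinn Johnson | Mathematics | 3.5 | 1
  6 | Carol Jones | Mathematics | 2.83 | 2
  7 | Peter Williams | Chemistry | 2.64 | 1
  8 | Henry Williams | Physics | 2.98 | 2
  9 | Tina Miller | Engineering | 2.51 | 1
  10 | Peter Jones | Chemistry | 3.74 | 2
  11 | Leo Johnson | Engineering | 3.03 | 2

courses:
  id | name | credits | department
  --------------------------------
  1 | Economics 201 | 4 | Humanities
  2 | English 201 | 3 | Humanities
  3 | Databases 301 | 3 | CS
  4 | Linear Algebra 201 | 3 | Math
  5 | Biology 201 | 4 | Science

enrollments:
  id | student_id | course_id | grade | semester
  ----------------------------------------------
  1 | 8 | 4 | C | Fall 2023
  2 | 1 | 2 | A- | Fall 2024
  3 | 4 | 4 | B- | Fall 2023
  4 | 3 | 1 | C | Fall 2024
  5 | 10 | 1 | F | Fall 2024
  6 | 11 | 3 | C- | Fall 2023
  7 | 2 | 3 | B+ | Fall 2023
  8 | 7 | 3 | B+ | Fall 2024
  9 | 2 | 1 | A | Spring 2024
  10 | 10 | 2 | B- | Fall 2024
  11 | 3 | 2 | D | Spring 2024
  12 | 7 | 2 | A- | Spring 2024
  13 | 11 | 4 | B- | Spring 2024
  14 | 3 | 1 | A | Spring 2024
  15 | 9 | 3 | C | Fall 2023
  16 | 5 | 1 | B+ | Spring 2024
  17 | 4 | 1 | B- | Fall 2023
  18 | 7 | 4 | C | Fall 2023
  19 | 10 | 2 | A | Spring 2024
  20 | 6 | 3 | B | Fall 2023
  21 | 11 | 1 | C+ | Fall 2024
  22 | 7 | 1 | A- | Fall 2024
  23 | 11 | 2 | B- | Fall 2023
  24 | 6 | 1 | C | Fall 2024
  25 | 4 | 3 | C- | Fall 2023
SELECT c.id, p.name AS student, c.grade, c.semester FROM enrollments c JOIN students p ON c.student_id = p.id WHERE p.year > 1

Execution result:
id | student | grade | semester
1 | Henry Williams | C | Fall 2023
2 | Frank Davis | A- | Fall 2024
3 | Noah Wilson | B- | Fall 2023
4 | Frank Wilson | C | Fall 2024
5 | Peter Jones | F | Fall 2024
6 | Leo Johnson | C- | Fall 2023
7 | Frank Johnson | B+ | Fall 2023
9 | Frank Johnson | A | Spring 2024
10 | Peter Jones | B- | Fall 2024
11 | Frank Wilson | D | Spring 2024
13 | Leo Johnson | B- | Spring 2024
14 | Frank Wilson | A | Spring 2024
17 | Noah Wilson | B- | Fall 2023
19 | Peter Jones | A | Spring 2024
20 | Carol Jones | B | Fall 2023
21 | Leo Johnson | C+ | Fall 2024
23 | Leo Johnson | B- | Fall 2023
24 | Carol Jones | C | Fall 2024
25 | Noah Wilson | C- | Fall 2023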